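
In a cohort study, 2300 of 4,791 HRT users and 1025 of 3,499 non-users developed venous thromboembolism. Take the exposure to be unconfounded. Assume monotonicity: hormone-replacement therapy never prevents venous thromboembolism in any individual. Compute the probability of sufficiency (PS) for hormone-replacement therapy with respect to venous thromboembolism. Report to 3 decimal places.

p₁ = P(outcome | exposed) = 2300/4791 = 0.48007
p₀ = P(outcome | unexposed) = 1025/3499 = 0.29294
Under exogeneity and monotonicity, PS = (p₁ − p₀) / (1 − p₀).
PS = (0.48007 − 0.29294) / (1 − 0.29294) = 0.18713 / 0.70706 ≈ 0.2647

PS ≈ 0.265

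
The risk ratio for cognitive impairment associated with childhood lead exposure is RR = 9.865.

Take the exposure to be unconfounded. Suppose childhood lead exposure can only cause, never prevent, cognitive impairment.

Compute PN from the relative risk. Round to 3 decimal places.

PN ≈ 0.899

Under exogeneity and monotonicity, PN = (RR − 1) / RR = 1 − 1/RR.
PN = (9.865 − 1) / 9.865 = 8.865 / 9.865 ≈ 0.8986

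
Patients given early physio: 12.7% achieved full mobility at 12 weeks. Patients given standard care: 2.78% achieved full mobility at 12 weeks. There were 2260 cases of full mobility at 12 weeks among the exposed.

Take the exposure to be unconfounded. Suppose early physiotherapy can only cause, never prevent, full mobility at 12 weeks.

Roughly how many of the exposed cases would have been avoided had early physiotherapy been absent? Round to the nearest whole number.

p₁ = 0.127, p₀ = 0.0278.
PN = (p₁ − p₀)/p₁ = (0.127 − 0.0278) / 0.127 ≈ 0.78110.
Attributable cases ≈ PN × (exposed cases) = 0.78110 × 2260 ≈ 1765.29.

about 1765 cases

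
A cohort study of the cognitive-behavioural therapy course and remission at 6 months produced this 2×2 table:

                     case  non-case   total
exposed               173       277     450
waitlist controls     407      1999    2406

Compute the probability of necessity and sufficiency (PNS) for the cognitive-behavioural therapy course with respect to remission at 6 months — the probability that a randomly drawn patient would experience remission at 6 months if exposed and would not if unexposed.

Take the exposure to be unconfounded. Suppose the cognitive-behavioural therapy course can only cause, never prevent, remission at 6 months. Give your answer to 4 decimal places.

p₁ = P(outcome | exposed) = 173/450 = 0.38444
p₀ = P(outcome | unexposed) = 407/2406 = 0.16916
Under exogeneity and monotonicity, PNS = p₁ − p₀.
PNS = 0.38444 − 0.16916 = 0.21528

PNS ≈ 0.2153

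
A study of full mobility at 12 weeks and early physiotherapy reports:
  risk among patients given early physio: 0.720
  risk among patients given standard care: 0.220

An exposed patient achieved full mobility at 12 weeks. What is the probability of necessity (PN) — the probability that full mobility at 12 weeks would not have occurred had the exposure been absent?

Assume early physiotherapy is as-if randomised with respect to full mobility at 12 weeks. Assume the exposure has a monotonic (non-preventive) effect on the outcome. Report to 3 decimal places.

PN ≈ 0.694

Let p₁ = 0.72, p₀ = 0.22.
Under exogeneity and monotonicity, PN = (p₁ − p₀) / p₁.
PN = (0.72 − 0.22) / 0.72 = 0.5 / 0.72 ≈ 0.6944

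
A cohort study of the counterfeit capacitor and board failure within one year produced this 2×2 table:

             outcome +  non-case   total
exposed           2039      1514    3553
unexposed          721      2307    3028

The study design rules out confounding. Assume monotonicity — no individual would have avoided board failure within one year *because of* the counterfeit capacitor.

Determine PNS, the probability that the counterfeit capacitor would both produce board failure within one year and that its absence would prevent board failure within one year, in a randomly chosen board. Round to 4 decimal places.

PNS ≈ 0.3358

p₁ = P(outcome | exposed) = 2039/3553 = 0.57388
p₀ = P(outcome | unexposed) = 721/3028 = 0.23811
Under exogeneity and monotonicity, PNS = p₁ − p₀.
PNS = 0.57388 − 0.23811 = 0.33577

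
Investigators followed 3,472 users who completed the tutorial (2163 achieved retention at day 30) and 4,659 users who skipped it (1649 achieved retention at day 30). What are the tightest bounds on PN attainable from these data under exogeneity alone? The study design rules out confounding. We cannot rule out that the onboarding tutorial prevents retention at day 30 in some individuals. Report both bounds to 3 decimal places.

0.432 ≤ PN ≤ 1.000

p₁ = P(outcome | exposed) = 2163/3472 = 0.62298
p₀ = P(outcome | unexposed) = 1649/4659 = 0.35394
Under exogeneity alone the bounds on PN are max{0,(p₁−p₀)/p₁} ≤ PN ≤ min{1,(1−p₀)/p₁}.
  lower = (p₁ − p₀)/p₁ = 0.26905 / 0.62298 ≈ 0.4319
  upper = min{1, (1 − p₀)/p₁} = 0.64606 / 0.62298 ≈ 1.0370 → capped at 1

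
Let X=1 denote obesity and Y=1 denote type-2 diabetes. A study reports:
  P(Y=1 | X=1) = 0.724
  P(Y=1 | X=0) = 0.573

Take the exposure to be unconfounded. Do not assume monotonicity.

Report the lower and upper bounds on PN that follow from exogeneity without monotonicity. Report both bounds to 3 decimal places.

Let p₁ = 0.724, p₀ = 0.573.
Under exogeneity alone the bounds on PN are max{0,(p₁−p₀)/p₁} ≤ PN ≤ min{1,(1−p₀)/p₁}.
  lower = (p₁ − p₀)/p₁ = 0.151 / 0.724 ≈ 0.2086
  upper = min{1, (1 − p₀)/p₁} = 0.427 / 0.724 ≈ 0.5898

0.209 ≤ PN ≤ 0.590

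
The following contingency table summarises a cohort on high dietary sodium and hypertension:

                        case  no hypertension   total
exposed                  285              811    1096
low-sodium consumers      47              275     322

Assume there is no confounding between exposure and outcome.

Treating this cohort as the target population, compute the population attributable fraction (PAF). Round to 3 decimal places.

PAF ≈ 0.377

p₁ = P(outcome | exposed) = 285/1096 = 0.26004
p₀ = P(outcome | unexposed) = 47/322 = 0.14596
Exposure prevalence π = 1096/1418 = 0.77292; overall risk P(Y=1) = 0.23413.
Under exogeneity, PAF = [P(Y=1) − p₀]/P(Y=1).
PAF = (0.23413 − 0.14596) / 0.23413 ≈ 0.3766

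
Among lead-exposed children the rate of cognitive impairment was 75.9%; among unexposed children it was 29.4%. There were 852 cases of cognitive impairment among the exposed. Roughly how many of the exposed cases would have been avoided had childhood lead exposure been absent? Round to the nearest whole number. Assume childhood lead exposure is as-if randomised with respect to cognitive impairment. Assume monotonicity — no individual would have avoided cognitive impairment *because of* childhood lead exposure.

p₁ = 0.759, p₀ = 0.294.
PN = (p₁ − p₀)/p₁ = (0.759 − 0.294) / 0.759 ≈ 0.61265.
Attributable cases ≈ PN × (exposed cases) = 0.61265 × 852 ≈ 521.98.

about 522 cases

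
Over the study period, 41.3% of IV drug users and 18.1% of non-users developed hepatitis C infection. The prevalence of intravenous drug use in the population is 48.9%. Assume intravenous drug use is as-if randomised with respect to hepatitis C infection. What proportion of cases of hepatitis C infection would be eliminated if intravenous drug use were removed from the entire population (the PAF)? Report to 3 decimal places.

PAF ≈ 0.385

p₁ = 0.413, p₀ = 0.181.
Overall risk P(Y=1) = π·p₁ + (1−π)·p₀ = 0.489×0.413 + 0.511×0.181 = 0.29445.
Under exogeneity, PAF = [P(Y=1) − p₀] / P(Y=1).
PAF = (0.29445 − 0.181) / 0.29445 ≈ 0.3853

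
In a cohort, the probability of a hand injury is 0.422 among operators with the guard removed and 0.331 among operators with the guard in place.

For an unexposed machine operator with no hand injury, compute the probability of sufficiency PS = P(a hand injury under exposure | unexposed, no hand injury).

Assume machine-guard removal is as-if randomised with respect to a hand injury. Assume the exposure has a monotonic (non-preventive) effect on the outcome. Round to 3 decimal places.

Let p₁ = 0.422, p₀ = 0.331.
Under exogeneity and monotonicity, PS = (p₁ − p₀) / (1 − p₀).
PS = (0.422 − 0.331) / (1 − 0.331) = 0.091 / 0.669 ≈ 0.1360

PS ≈ 0.136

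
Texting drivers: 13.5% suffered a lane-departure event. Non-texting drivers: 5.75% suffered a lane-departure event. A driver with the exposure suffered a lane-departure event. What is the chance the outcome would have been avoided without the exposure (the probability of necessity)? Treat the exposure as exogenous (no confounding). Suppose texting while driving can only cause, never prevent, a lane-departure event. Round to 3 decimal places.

p₁ = 0.135, p₀ = 0.0575.
Under exogeneity and monotonicity, PN = (p₁ − p₀) / p₁.
PN = (0.135 − 0.0575) / 0.135 = 0.0775 / 0.135 ≈ 0.5741

PN ≈ 0.574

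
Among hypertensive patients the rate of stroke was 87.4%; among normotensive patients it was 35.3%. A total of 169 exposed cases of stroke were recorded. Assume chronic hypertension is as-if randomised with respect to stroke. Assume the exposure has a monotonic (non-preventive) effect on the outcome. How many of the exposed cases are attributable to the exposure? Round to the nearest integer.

about 101 cases

p₁ = 0.874, p₀ = 0.353.
PN = (p₁ − p₀)/p₁ = (0.874 − 0.353) / 0.874 ≈ 0.59611.
Attributable cases ≈ PN × (exposed cases) = 0.59611 × 169 ≈ 100.74.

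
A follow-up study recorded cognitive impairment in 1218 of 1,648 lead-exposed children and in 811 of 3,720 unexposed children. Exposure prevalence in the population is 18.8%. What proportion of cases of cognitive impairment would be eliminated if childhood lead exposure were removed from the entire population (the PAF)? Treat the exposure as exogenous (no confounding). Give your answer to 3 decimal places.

p₁ = P(outcome | exposed) = 1218/1648 = 0.73908
p₀ = P(outcome | unexposed) = 811/3720 = 0.21801
Overall risk P(Y=1) = π·p₁ + (1−π)·p₀ = 0.188×0.73908 + 0.812×0.21801 = 0.31597.
Under exogeneity, PAF = [P(Y=1) − p₀] / P(Y=1).
PAF = (0.31597 − 0.21801) / 0.31597 ≈ 0.3100

PAF ≈ 0.310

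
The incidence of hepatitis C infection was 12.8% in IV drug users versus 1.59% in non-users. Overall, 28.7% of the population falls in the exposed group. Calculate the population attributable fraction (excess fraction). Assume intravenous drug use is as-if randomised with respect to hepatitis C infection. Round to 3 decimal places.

PAF ≈ 0.669

p₁ = 0.128, p₀ = 0.0159.
Overall risk P(Y=1) = π·p₁ + (1−π)·p₀ = 0.287×0.128 + 0.713×0.0159 = 0.048073.
Under exogeneity, PAF = [P(Y=1) − p₀] / P(Y=1).
PAF = (0.048073 − 0.0159) / 0.048073 ≈ 0.6693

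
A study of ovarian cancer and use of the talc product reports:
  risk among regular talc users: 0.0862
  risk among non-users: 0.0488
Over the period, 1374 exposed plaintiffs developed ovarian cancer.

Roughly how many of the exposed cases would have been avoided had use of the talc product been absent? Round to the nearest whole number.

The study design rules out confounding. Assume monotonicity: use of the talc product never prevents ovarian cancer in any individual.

Let p₁ = 0.0862, p₀ = 0.0488.
PN = (p₁ − p₀)/p₁ = (0.0862 − 0.0488) / 0.0862 ≈ 0.43387.
Attributable cases ≈ PN × (exposed cases) = 0.43387 × 1374 ≈ 596.14.

about 596 cases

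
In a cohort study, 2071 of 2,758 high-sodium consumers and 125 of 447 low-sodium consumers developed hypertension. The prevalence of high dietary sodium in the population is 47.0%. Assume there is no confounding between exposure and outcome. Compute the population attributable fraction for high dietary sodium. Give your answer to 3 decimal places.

PAF ≈ 0.442

p₁ = P(outcome | exposed) = 2071/2758 = 0.75091
p₀ = P(outcome | unexposed) = 125/447 = 0.27964
Overall risk P(Y=1) = π·p₁ + (1−π)·p₀ = 0.47×0.75091 + 0.53×0.27964 = 0.50114.
Under exogeneity, PAF = [P(Y=1) − p₀] / P(Y=1).
PAF = (0.50114 − 0.27964) / 0.50114 ≈ 0.4420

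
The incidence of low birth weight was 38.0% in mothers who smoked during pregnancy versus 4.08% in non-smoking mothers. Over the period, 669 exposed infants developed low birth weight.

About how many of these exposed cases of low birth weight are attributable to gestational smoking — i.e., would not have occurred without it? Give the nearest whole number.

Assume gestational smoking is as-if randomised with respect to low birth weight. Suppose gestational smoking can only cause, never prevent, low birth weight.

p₁ = 0.38, p₀ = 0.0408.
PN = (p₁ − p₀)/p₁ = (0.38 − 0.0408) / 0.38 ≈ 0.89263.
Attributable cases ≈ PN × (exposed cases) = 0.89263 × 669 ≈ 597.17.

about 597 cases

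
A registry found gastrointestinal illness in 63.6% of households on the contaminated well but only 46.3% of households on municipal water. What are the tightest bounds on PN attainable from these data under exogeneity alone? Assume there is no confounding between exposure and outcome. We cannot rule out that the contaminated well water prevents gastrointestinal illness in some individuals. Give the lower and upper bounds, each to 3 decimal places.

0.272 ≤ PN ≤ 0.844

p₁ = 0.636, p₀ = 0.463.
Under exogeneity alone the bounds on PN are max{0,(p₁−p₀)/p₁} ≤ PN ≤ min{1,(1−p₀)/p₁}.
  lower = (p₁ − p₀)/p₁ = 0.173 / 0.636 ≈ 0.2720
  upper = min{1, (1 − p₀)/p₁} = 0.537 / 0.636 ≈ 0.8443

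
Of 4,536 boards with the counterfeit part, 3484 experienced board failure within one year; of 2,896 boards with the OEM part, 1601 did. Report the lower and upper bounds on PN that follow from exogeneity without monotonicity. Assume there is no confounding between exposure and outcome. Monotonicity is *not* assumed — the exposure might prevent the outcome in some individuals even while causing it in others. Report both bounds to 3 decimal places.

0.280 ≤ PN ≤ 0.582

p₁ = P(outcome | exposed) = 3484/4536 = 0.76808
p₀ = P(outcome | unexposed) = 1601/2896 = 0.55283
Under exogeneity alone the bounds on PN are max{0,(p₁−p₀)/p₁} ≤ PN ≤ min{1,(1−p₀)/p₁}.
  lower = (p₁ − p₀)/p₁ = 0.21525 / 0.76808 ≈ 0.2802
  upper = min{1, (1 − p₀)/p₁} = 0.44717 / 0.76808 ≈ 0.5822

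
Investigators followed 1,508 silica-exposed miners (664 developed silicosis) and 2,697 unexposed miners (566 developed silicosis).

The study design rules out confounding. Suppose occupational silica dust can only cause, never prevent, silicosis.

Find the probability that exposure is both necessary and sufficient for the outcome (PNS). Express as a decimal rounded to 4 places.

p₁ = P(outcome | exposed) = 664/1508 = 0.44032
p₀ = P(outcome | unexposed) = 566/2697 = 0.20986
Under exogeneity and monotonicity, PNS = p₁ − p₀.
PNS = 0.44032 − 0.20986 = 0.23046

PNS ≈ 0.2305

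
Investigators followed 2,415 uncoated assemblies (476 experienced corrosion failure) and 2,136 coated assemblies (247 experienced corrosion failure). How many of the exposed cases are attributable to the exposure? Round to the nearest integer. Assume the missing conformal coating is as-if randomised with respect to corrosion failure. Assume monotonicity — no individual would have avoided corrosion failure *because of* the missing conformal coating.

p₁ = P(outcome | exposed) = 476/2415 = 0.1971
p₀ = P(outcome | unexposed) = 247/2136 = 0.11564
PN = (p₁ − p₀)/p₁ = (0.1971 − 0.11564) / 0.1971 ≈ 0.41331.
Attributable cases ≈ PN × (exposed cases) = 0.41331 × 476 ≈ 196.74.

about 197 cases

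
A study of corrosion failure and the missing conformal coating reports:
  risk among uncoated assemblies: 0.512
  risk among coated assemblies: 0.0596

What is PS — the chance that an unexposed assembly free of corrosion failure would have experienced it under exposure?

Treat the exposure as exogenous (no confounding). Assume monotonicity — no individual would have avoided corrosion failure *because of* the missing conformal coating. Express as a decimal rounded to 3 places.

Let p₁ = 0.512, p₀ = 0.0596.
Under exogeneity and monotonicity, PS = (p₁ − p₀) / (1 − p₀).
PS = (0.512 − 0.0596) / (1 − 0.0596) = 0.4524 / 0.9404 ≈ 0.4811

PS ≈ 0.481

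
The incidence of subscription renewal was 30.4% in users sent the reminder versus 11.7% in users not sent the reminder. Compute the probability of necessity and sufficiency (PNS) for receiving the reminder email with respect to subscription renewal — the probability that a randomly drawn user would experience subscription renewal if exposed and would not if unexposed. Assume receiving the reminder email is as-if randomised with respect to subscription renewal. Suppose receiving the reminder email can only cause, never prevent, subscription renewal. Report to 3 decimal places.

PNS ≈ 0.187

p₁ = 0.304, p₀ = 0.117.
Under exogeneity and monotonicity, PNS = p₁ − p₀.
PNS = 0.304 − 0.117 = 0.187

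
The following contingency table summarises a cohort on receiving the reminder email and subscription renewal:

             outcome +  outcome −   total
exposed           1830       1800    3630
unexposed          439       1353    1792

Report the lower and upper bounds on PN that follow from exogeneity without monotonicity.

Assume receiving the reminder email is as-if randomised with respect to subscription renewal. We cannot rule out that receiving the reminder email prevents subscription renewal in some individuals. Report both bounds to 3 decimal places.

0.514 ≤ PN ≤ 1.000

p₁ = P(outcome | exposed) = 1830/3630 = 0.50413
p₀ = P(outcome | unexposed) = 439/1792 = 0.24498
Under exogeneity alone the bounds on PN are max{0,(p₁−p₀)/p₁} ≤ PN ≤ min{1,(1−p₀)/p₁}.
  lower = (p₁ − p₀)/p₁ = 0.25915 / 0.50413 ≈ 0.5141
  upper = min{1, (1 − p₀)/p₁} = 0.75502 / 0.50413 ≈ 1.4977 → capped at 1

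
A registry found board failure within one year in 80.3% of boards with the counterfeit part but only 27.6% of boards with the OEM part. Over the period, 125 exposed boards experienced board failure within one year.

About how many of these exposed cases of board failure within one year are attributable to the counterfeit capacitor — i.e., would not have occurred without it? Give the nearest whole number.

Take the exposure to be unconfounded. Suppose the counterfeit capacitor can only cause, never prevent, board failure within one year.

about 82 cases

p₁ = 0.803, p₀ = 0.276.
PN = (p₁ − p₀)/p₁ = (0.803 − 0.276) / 0.803 ≈ 0.65629.
Attributable cases ≈ PN × (exposed cases) = 0.65629 × 125 ≈ 82.04.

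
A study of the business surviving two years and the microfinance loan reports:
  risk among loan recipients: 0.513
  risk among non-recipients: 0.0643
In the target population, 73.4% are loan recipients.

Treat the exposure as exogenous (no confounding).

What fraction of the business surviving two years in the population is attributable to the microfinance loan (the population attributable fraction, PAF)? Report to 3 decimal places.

Let p₁ = 0.513, p₀ = 0.0643.
Overall risk P(Y=1) = π·p₁ + (1−π)·p₀ = 0.734×0.513 + 0.266×0.0643 = 0.39365.
Under exogeneity, PAF = [P(Y=1) − p₀] / P(Y=1).
PAF = (0.39365 − 0.0643) / 0.39365 ≈ 0.8367

PAF ≈ 0.837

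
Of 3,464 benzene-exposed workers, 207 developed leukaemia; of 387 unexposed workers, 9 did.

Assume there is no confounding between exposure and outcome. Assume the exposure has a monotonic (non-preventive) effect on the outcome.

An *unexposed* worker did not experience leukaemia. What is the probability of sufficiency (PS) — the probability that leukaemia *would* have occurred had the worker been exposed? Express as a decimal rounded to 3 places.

p₁ = P(outcome | exposed) = 207/3464 = 0.059758
p₀ = P(outcome | unexposed) = 9/387 = 0.023256
Under exogeneity and monotonicity, PS = (p₁ − p₀) / (1 − p₀).
PS = (0.059758 − 0.023256) / (1 − 0.023256) = 0.036502 / 0.97674 ≈ 0.0374

PS ≈ 0.037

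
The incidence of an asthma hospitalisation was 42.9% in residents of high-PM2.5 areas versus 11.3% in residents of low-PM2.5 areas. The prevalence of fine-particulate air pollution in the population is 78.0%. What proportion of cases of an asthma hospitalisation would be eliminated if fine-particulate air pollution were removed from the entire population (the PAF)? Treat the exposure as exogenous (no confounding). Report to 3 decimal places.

PAF ≈ 0.686

p₁ = 0.429, p₀ = 0.113.
Overall risk P(Y=1) = π·p₁ + (1−π)·p₀ = 0.78×0.429 + 0.22×0.113 = 0.35948.
Under exogeneity, PAF = [P(Y=1) − p₀] / P(Y=1).
PAF = (0.35948 − 0.113) / 0.35948 ≈ 0.6857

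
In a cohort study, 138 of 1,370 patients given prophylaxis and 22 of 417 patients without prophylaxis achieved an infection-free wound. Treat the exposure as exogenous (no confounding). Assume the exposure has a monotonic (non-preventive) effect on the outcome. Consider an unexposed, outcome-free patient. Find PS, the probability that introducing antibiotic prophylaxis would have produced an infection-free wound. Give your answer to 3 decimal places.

PS ≈ 0.051

p₁ = P(outcome | exposed) = 138/1370 = 0.10073
p₀ = P(outcome | unexposed) = 22/417 = 0.052758
Under exogeneity and monotonicity, PS = (p₁ − p₀) / (1 − p₀).
PS = (0.10073 − 0.052758) / (1 − 0.052758) = 0.047972 / 0.94724 ≈ 0.0506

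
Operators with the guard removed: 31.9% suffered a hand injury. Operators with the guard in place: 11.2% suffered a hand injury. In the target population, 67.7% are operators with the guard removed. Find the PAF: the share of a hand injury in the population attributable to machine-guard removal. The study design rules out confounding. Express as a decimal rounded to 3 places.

PAF ≈ 0.556

p₁ = 0.319, p₀ = 0.112.
Overall risk P(Y=1) = π·p₁ + (1−π)·p₀ = 0.677×0.319 + 0.323×0.112 = 0.25214.
Under exogeneity, PAF = [P(Y=1) − p₀] / P(Y=1).
PAF = (0.25214 − 0.112) / 0.25214 ≈ 0.5558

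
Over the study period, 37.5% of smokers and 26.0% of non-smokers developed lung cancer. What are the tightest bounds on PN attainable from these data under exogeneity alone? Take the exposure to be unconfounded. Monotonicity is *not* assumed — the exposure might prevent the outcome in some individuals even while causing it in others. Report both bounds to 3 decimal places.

0.307 ≤ PN ≤ 1.000

p₁ = 0.375, p₀ = 0.26.
Under exogeneity alone the bounds on PN are max{0,(p₁−p₀)/p₁} ≤ PN ≤ min{1,(1−p₀)/p₁}.
  lower = (p₁ − p₀)/p₁ = 0.115 / 0.375 ≈ 0.3067
  upper = min{1, (1 − p₀)/p₁} = 0.74 / 0.375 ≈ 1.9733 → capped at 1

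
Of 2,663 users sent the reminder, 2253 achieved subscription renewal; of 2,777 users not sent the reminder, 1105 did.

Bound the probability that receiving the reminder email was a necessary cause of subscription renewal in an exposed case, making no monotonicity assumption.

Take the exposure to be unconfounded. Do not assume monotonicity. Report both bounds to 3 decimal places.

p₁ = P(outcome | exposed) = 2253/2663 = 0.84604
p₀ = P(outcome | unexposed) = 1105/2777 = 0.39791
Under exogeneity alone the bounds on PN are max{0,(p₁−p₀)/p₁} ≤ PN ≤ min{1,(1−p₀)/p₁}.
  lower = (p₁ − p₀)/p₁ = 0.44813 / 0.84604 ≈ 0.5297
  upper = min{1, (1 − p₀)/p₁} = 0.60209 / 0.84604 ≈ 0.7117

0.530 ≤ PN ≤ 0.712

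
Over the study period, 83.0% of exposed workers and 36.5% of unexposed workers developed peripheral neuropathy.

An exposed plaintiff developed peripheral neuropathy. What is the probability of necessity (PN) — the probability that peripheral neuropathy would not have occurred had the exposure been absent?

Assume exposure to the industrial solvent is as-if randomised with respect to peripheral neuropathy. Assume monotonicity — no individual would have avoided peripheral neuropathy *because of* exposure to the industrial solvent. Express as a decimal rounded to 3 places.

PN ≈ 0.560

p₁ = 0.83, p₀ = 0.365.
Under exogeneity and monotonicity, PN = (p₁ − p₀) / p₁.
PN = (0.83 − 0.365) / 0.83 = 0.465 / 0.83 ≈ 0.5602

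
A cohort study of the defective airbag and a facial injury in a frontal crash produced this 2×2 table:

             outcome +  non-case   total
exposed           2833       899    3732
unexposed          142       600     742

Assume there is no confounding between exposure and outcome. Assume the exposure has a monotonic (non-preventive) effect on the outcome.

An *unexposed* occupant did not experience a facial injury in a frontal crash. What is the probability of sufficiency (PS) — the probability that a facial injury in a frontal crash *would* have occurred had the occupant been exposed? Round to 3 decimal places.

p₁ = P(outcome | exposed) = 2833/3732 = 0.75911
p₀ = P(outcome | unexposed) = 142/742 = 0.19137
Under exogeneity and monotonicity, PS = (p₁ − p₀) / (1 − p₀).
PS = (0.75911 − 0.19137) / (1 − 0.19137) = 0.56774 / 0.80863 ≈ 0.7021

PS ≈ 0.702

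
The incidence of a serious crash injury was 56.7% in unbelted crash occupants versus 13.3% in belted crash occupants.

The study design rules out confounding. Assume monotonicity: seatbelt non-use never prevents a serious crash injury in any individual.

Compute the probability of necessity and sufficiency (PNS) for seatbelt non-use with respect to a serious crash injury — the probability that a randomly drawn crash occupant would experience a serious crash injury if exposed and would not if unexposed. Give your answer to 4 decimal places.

PNS ≈ 0.4340

p₁ = 0.567, p₀ = 0.133.
Under exogeneity and monotonicity, PNS = p₁ − p₀.
PNS = 0.567 − 0.133 = 0.434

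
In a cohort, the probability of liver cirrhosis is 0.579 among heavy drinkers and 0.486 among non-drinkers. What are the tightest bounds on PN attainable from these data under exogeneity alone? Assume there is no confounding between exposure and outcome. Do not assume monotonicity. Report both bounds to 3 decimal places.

0.161 ≤ PN ≤ 0.888

Let p₁ = 0.579, p₀ = 0.486.
Under exogeneity alone the bounds on PN are max{0,(p₁−p₀)/p₁} ≤ PN ≤ min{1,(1−p₀)/p₁}.
  lower = (p₁ − p₀)/p₁ = 0.093 / 0.579 ≈ 0.1606
  upper = min{1, (1 − p₀)/p₁} = 0.514 / 0.579 ≈ 0.8877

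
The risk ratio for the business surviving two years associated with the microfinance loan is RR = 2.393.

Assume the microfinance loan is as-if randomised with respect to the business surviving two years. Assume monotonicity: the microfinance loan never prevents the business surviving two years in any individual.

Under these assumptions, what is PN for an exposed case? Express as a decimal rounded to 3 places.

PN ≈ 0.582

Under exogeneity and monotonicity, PN = (RR − 1) / RR = 1 − 1/RR.
PN = (2.393 − 1) / 2.393 = 1.393 / 2.393 ≈ 0.5821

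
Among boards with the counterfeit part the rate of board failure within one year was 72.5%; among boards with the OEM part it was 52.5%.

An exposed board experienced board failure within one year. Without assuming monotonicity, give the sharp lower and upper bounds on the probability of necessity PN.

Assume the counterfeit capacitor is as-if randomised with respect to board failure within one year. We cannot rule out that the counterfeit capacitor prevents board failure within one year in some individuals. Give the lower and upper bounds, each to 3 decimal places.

0.276 ≤ PN ≤ 0.655

p₁ = 0.725, p₀ = 0.525.
Under exogeneity alone the bounds on PN are max{0,(p₁−p₀)/p₁} ≤ PN ≤ min{1,(1−p₀)/p₁}.
  lower = (p₁ − p₀)/p₁ = 0.2 / 0.725 ≈ 0.2759
  upper = min{1, (1 − p₀)/p₁} = 0.475 / 0.725 ≈ 0.6552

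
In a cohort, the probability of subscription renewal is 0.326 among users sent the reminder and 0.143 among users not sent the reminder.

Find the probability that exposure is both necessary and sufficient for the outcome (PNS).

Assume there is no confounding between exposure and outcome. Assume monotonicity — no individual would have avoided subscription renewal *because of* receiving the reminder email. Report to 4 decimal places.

Let p₁ = 0.326, p₀ = 0.143.
Under exogeneity and monotonicity, PNS = p₁ − p₀.
PNS = 0.326 − 0.143 = 0.183

PNS ≈ 0.1830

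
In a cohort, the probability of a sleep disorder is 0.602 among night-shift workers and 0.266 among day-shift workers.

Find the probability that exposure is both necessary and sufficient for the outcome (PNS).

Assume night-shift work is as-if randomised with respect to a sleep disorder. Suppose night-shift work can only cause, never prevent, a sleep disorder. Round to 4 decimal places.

Let p₁ = 0.602, p₀ = 0.266.
Under exogeneity and monotonicity, PNS = p₁ − p₀.
PNS = 0.602 − 0.266 = 0.336

PNS ≈ 0.3360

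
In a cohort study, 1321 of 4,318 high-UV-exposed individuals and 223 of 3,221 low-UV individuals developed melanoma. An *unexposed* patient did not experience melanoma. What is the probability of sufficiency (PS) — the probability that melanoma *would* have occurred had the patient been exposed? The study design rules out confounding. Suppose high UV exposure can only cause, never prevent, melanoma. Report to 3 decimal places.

PS ≈ 0.254

p₁ = P(outcome | exposed) = 1321/4318 = 0.30593
p₀ = P(outcome | unexposed) = 223/3221 = 0.069233
Under exogeneity and monotonicity, PS = (p₁ − p₀) / (1 − p₀).
PS = (0.30593 − 0.069233) / (1 − 0.069233) = 0.2367 / 0.93077 ≈ 0.2543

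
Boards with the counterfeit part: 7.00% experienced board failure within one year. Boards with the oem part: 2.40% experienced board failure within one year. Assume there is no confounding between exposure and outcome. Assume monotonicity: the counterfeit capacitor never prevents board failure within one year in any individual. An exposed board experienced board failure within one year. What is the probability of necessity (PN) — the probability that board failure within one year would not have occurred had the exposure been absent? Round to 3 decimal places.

p₁ = 0.07, p₀ = 0.024.
Under exogeneity and monotonicity, PN = (p₁ − p₀) / p₁.
PN = (0.07 − 0.024) / 0.07 = 0.046 / 0.07 ≈ 0.6571

PN ≈ 0.657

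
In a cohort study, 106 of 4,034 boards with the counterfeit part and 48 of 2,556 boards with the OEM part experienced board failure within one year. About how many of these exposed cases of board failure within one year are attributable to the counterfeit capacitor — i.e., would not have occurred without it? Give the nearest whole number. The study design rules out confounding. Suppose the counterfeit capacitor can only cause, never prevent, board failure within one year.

p₁ = P(outcome | exposed) = 106/4034 = 0.026277
p₀ = P(outcome | unexposed) = 48/2556 = 0.018779
PN = (p₁ − p₀)/p₁ = (0.026277 − 0.018779) / 0.026277 ≈ 0.28532.
Attributable cases ≈ PN × (exposed cases) = 0.28532 × 106 ≈ 30.24.

about 30 cases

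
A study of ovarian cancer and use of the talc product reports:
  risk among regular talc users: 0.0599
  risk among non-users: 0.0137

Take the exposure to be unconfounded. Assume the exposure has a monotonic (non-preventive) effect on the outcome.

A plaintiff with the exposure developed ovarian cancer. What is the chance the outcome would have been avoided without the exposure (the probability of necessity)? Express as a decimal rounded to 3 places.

PN ≈ 0.771

Let p₁ = 0.0599, p₀ = 0.0137.
Under exogeneity and monotonicity, PN = (p₁ − p₀) / p₁.
PN = (0.0599 − 0.0137) / 0.0599 = 0.0462 / 0.0599 ≈ 0.7713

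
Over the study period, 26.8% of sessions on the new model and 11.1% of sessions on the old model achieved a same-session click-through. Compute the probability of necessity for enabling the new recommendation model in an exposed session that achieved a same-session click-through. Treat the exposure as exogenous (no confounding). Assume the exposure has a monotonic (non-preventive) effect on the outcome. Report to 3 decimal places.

p₁ = 0.268, p₀ = 0.111.
Under exogeneity and monotonicity, PN = (p₁ − p₀) / p₁.
PN = (0.268 − 0.111) / 0.268 = 0.157 / 0.268 ≈ 0.5858

PN ≈ 0.586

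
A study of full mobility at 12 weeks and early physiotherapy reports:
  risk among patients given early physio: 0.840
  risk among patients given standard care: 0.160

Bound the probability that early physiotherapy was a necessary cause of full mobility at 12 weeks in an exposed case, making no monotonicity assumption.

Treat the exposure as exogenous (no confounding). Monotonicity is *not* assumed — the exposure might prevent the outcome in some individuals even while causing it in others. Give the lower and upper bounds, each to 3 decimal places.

0.810 ≤ PN ≤ 1.000

Let p₁ = 0.84, p₀ = 0.16.
Under exogeneity alone the bounds on PN are max{0,(p₁−p₀)/p₁} ≤ PN ≤ min{1,(1−p₀)/p₁}.
  lower = (p₁ − p₀)/p₁ = 0.68 / 0.84 ≈ 0.8095
  upper = min{1, (1 − p₀)/p₁} = 0.84 / 0.84 ≈ 1.0000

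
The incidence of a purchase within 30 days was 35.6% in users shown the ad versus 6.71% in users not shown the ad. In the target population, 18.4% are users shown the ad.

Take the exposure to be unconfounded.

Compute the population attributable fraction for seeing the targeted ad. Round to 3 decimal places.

p₁ = 0.356, p₀ = 0.0671.
Overall risk P(Y=1) = π·p₁ + (1−π)·p₀ = 0.184×0.356 + 0.816×0.0671 = 0.12026.
Under exogeneity, PAF = [P(Y=1) − p₀] / P(Y=1).
PAF = (0.12026 − 0.0671) / 0.12026 ≈ 0.4420

PAF ≈ 0.442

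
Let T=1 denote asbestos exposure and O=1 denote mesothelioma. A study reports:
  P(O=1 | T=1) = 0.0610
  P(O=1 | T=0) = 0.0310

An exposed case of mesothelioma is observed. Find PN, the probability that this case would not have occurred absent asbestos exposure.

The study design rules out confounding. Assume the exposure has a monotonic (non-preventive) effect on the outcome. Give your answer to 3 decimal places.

Let p₁ = 0.061, p₀ = 0.031.
Under exogeneity and monotonicity, PN = (p₁ − p₀) / p₁.
PN = (0.061 − 0.031) / 0.061 = 0.03 / 0.061 ≈ 0.4918

PN ≈ 0.492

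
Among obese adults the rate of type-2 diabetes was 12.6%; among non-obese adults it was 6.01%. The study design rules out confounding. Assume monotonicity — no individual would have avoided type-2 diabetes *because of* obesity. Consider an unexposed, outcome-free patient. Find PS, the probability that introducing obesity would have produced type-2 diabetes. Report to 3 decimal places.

PS ≈ 0.070

p₁ = 0.126, p₀ = 0.0601.
Under exogeneity and monotonicity, PS = (p₁ − p₀) / (1 − p₀).
PS = (0.126 − 0.0601) / (1 − 0.0601) = 0.0659 / 0.9399 ≈ 0.0701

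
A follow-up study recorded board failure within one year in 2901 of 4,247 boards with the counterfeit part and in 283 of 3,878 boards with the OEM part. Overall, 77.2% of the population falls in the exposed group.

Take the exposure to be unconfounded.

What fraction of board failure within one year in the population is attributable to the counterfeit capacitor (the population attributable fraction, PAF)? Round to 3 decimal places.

PAF ≈ 0.866

p₁ = P(outcome | exposed) = 2901/4247 = 0.68307
p₀ = P(outcome | unexposed) = 283/3878 = 0.072976
Overall risk P(Y=1) = π·p₁ + (1−π)·p₀ = 0.772×0.68307 + 0.228×0.072976 = 0.54397.
Under exogeneity, PAF = [P(Y=1) − p₀] / P(Y=1).
PAF = (0.54397 − 0.072976) / 0.54397 ≈ 0.8658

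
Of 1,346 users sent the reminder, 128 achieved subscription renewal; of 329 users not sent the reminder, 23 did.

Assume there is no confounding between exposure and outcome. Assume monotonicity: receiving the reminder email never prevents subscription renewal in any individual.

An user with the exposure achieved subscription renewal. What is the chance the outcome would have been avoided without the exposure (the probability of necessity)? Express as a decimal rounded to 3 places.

PN ≈ 0.265

p₁ = P(outcome | exposed) = 128/1346 = 0.095097
p₀ = P(outcome | unexposed) = 23/329 = 0.069909
Under exogeneity and monotonicity, PN = (p₁ − p₀) / p₁.
PN = (0.095097 − 0.069909) / 0.095097 = 0.025188 / 0.095097 ≈ 0.2649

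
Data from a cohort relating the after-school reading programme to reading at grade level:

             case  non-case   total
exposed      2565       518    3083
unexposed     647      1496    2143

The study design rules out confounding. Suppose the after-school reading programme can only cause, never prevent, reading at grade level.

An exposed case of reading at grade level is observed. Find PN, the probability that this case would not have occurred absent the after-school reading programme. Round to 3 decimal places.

PN ≈ 0.637

p₁ = P(outcome | exposed) = 2565/3083 = 0.83198
p₀ = P(outcome | unexposed) = 647/2143 = 0.30191
Under exogeneity and monotonicity, PN = (p₁ − p₀)/p₁.
PN = (0.83198 − 0.30191) / 0.83198 ≈ 0.6371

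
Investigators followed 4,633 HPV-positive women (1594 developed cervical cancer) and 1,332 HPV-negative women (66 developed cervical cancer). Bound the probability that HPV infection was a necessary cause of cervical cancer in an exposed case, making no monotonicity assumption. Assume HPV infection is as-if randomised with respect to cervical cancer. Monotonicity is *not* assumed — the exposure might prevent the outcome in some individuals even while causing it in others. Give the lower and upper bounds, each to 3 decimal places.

p₁ = P(outcome | exposed) = 1594/4633 = 0.34405
p₀ = P(outcome | unexposed) = 66/1332 = 0.04955
Under exogeneity alone the bounds on PN are max{0,(p₁−p₀)/p₁} ≤ PN ≤ min{1,(1−p₀)/p₁}.
  lower = (p₁ − p₀)/p₁ = 0.2945 / 0.34405 ≈ 0.8560
  upper = min{1, (1 − p₀)/p₁} = 0.95045 / 0.34405 ≈ 2.7625 → capped at 1

0.856 ≤ PN ≤ 1.000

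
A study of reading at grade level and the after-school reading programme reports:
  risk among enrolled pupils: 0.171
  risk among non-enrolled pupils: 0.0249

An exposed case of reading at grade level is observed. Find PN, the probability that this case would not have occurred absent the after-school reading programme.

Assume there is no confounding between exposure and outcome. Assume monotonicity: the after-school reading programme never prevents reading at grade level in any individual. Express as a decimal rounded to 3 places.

Let p₁ = 0.171, p₀ = 0.0249.
Under exogeneity and monotonicity, PN = (p₁ − p₀) / p₁.
PN = (0.171 − 0.0249) / 0.171 = 0.1461 / 0.171 ≈ 0.8544

PN ≈ 0.854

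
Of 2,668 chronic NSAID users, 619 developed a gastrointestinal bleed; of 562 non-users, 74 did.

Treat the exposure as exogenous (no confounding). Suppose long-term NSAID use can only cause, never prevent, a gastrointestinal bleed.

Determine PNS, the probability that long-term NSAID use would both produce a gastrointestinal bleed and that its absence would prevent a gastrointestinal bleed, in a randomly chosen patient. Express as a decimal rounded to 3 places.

PNS ≈ 0.100

p₁ = P(outcome | exposed) = 619/2668 = 0.23201
p₀ = P(outcome | unexposed) = 74/562 = 0.13167
Under exogeneity and monotonicity, PNS = p₁ − p₀.
PNS = 0.23201 − 0.13167 = 0.10034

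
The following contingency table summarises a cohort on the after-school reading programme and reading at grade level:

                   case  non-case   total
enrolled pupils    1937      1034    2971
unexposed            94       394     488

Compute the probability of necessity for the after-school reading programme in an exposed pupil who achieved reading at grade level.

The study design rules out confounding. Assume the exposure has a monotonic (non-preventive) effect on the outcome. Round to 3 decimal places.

PN ≈ 0.705

p₁ = P(outcome | exposed) = 1937/2971 = 0.65197
p₀ = P(outcome | unexposed) = 94/488 = 0.19262
Under exogeneity and monotonicity, PN = (p₁ − p₀)/p₁.
PN = (0.65197 − 0.19262) / 0.65197 ≈ 0.7046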